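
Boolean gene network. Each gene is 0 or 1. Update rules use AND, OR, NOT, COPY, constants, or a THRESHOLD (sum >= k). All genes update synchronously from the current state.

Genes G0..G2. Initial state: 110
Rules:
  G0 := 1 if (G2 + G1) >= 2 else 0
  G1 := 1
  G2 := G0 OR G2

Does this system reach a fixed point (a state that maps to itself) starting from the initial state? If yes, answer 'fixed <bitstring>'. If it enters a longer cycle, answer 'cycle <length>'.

Answer: fixed 111

Derivation:
Step 0: 110
Step 1: G0=(0+1>=2)=0 G1=1(const) G2=G0|G2=1|0=1 -> 011
Step 2: G0=(1+1>=2)=1 G1=1(const) G2=G0|G2=0|1=1 -> 111
Step 3: G0=(1+1>=2)=1 G1=1(const) G2=G0|G2=1|1=1 -> 111
Fixed point reached at step 2: 111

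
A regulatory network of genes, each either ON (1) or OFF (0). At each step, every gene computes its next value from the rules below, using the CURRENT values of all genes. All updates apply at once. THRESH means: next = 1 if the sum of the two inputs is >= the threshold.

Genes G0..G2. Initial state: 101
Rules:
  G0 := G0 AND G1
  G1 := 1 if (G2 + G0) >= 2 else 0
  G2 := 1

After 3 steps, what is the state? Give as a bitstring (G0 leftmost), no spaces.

Step 1: G0=G0&G1=1&0=0 G1=(1+1>=2)=1 G2=1(const) -> 011
Step 2: G0=G0&G1=0&1=0 G1=(1+0>=2)=0 G2=1(const) -> 001
Step 3: G0=G0&G1=0&0=0 G1=(1+0>=2)=0 G2=1(const) -> 001

001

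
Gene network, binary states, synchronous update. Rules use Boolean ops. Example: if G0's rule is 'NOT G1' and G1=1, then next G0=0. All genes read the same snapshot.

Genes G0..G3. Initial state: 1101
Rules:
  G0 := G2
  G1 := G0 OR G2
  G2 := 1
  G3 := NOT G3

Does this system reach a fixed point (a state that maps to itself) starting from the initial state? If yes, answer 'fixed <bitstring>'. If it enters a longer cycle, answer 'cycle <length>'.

Answer: cycle 2

Derivation:
Step 0: 1101
Step 1: G0=G2=0 G1=G0|G2=1|0=1 G2=1(const) G3=NOT G3=NOT 1=0 -> 0110
Step 2: G0=G2=1 G1=G0|G2=0|1=1 G2=1(const) G3=NOT G3=NOT 0=1 -> 1111
Step 3: G0=G2=1 G1=G0|G2=1|1=1 G2=1(const) G3=NOT G3=NOT 1=0 -> 1110
Step 4: G0=G2=1 G1=G0|G2=1|1=1 G2=1(const) G3=NOT G3=NOT 0=1 -> 1111
Cycle of length 2 starting at step 2 -> no fixed point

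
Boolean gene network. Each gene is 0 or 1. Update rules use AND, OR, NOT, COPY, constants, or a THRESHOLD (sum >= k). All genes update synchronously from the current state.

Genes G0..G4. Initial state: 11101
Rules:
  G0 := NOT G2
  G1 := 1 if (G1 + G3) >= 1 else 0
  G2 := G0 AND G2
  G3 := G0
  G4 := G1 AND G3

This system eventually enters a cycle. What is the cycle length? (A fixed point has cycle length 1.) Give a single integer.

Step 0: 11101
Step 1: G0=NOT G2=NOT 1=0 G1=(1+0>=1)=1 G2=G0&G2=1&1=1 G3=G0=1 G4=G1&G3=1&0=0 -> 01110
Step 2: G0=NOT G2=NOT 1=0 G1=(1+1>=1)=1 G2=G0&G2=0&1=0 G3=G0=0 G4=G1&G3=1&1=1 -> 01001
Step 3: G0=NOT G2=NOT 0=1 G1=(1+0>=1)=1 G2=G0&G2=0&0=0 G3=G0=0 G4=G1&G3=1&0=0 -> 11000
Step 4: G0=NOT G2=NOT 0=1 G1=(1+0>=1)=1 G2=G0&G2=1&0=0 G3=G0=1 G4=G1&G3=1&0=0 -> 11010
Step 5: G0=NOT G2=NOT 0=1 G1=(1+1>=1)=1 G2=G0&G2=1&0=0 G3=G0=1 G4=G1&G3=1&1=1 -> 11011
Step 6: G0=NOT G2=NOT 0=1 G1=(1+1>=1)=1 G2=G0&G2=1&0=0 G3=G0=1 G4=G1&G3=1&1=1 -> 11011
State from step 6 equals state from step 5 -> cycle length 1

Answer: 1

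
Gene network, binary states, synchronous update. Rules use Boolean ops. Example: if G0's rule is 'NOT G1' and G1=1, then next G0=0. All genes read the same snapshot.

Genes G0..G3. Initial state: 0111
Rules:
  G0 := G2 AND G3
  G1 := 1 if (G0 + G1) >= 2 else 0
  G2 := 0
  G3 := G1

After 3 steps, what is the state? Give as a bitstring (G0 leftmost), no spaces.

Step 1: G0=G2&G3=1&1=1 G1=(0+1>=2)=0 G2=0(const) G3=G1=1 -> 1001
Step 2: G0=G2&G3=0&1=0 G1=(1+0>=2)=0 G2=0(const) G3=G1=0 -> 0000
Step 3: G0=G2&G3=0&0=0 G1=(0+0>=2)=0 G2=0(const) G3=G1=0 -> 0000

0000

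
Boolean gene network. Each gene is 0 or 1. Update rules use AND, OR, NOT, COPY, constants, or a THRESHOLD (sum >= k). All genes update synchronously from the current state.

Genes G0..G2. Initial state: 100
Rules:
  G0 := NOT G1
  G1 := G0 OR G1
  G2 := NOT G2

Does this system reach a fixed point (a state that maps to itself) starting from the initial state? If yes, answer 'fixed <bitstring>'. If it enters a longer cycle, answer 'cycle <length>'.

Step 0: 100
Step 1: G0=NOT G1=NOT 0=1 G1=G0|G1=1|0=1 G2=NOT G2=NOT 0=1 -> 111
Step 2: G0=NOT G1=NOT 1=0 G1=G0|G1=1|1=1 G2=NOT G2=NOT 1=0 -> 010
Step 3: G0=NOT G1=NOT 1=0 G1=G0|G1=0|1=1 G2=NOT G2=NOT 0=1 -> 011
Step 4: G0=NOT G1=NOT 1=0 G1=G0|G1=0|1=1 G2=NOT G2=NOT 1=0 -> 010
Cycle of length 2 starting at step 2 -> no fixed point

Answer: cycle 2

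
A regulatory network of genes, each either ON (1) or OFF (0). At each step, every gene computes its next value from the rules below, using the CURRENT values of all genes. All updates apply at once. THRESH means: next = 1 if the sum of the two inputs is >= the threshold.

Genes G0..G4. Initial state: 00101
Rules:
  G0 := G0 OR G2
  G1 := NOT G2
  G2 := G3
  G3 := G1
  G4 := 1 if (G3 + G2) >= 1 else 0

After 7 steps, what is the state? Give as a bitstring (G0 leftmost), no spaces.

Step 1: G0=G0|G2=0|1=1 G1=NOT G2=NOT 1=0 G2=G3=0 G3=G1=0 G4=(0+1>=1)=1 -> 10001
Step 2: G0=G0|G2=1|0=1 G1=NOT G2=NOT 0=1 G2=G3=0 G3=G1=0 G4=(0+0>=1)=0 -> 11000
Step 3: G0=G0|G2=1|0=1 G1=NOT G2=NOT 0=1 G2=G3=0 G3=G1=1 G4=(0+0>=1)=0 -> 11010
Step 4: G0=G0|G2=1|0=1 G1=NOT G2=NOT 0=1 G2=G3=1 G3=G1=1 G4=(1+0>=1)=1 -> 11111
Step 5: G0=G0|G2=1|1=1 G1=NOT G2=NOT 1=0 G2=G3=1 G3=G1=1 G4=(1+1>=1)=1 -> 10111
Step 6: G0=G0|G2=1|1=1 G1=NOT G2=NOT 1=0 G2=G3=1 G3=G1=0 G4=(1+1>=1)=1 -> 10101
Step 7: G0=G0|G2=1|1=1 G1=NOT G2=NOT 1=0 G2=G3=0 G3=G1=0 G4=(0+1>=1)=1 -> 10001

10001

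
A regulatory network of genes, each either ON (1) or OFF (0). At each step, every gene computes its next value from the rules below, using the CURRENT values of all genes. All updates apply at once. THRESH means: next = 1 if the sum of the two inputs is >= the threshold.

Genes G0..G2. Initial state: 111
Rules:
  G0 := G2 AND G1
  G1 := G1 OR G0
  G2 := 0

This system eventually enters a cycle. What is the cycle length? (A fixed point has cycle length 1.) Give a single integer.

Step 0: 111
Step 1: G0=G2&G1=1&1=1 G1=G1|G0=1|1=1 G2=0(const) -> 110
Step 2: G0=G2&G1=0&1=0 G1=G1|G0=1|1=1 G2=0(const) -> 010
Step 3: G0=G2&G1=0&1=0 G1=G1|G0=1|0=1 G2=0(const) -> 010
State from step 3 equals state from step 2 -> cycle length 1

Answer: 1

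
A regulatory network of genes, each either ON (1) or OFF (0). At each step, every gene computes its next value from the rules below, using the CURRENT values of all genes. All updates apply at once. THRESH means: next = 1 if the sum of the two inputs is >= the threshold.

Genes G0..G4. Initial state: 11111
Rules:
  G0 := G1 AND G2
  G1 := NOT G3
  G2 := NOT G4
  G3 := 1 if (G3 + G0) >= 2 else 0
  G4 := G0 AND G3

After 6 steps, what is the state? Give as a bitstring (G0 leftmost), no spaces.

Step 1: G0=G1&G2=1&1=1 G1=NOT G3=NOT 1=0 G2=NOT G4=NOT 1=0 G3=(1+1>=2)=1 G4=G0&G3=1&1=1 -> 10011
Step 2: G0=G1&G2=0&0=0 G1=NOT G3=NOT 1=0 G2=NOT G4=NOT 1=0 G3=(1+1>=2)=1 G4=G0&G3=1&1=1 -> 00011
Step 3: G0=G1&G2=0&0=0 G1=NOT G3=NOT 1=0 G2=NOT G4=NOT 1=0 G3=(1+0>=2)=0 G4=G0&G3=0&1=0 -> 00000
Step 4: G0=G1&G2=0&0=0 G1=NOT G3=NOT 0=1 G2=NOT G4=NOT 0=1 G3=(0+0>=2)=0 G4=G0&G3=0&0=0 -> 01100
Step 5: G0=G1&G2=1&1=1 G1=NOT G3=NOT 0=1 G2=NOT G4=NOT 0=1 G3=(0+0>=2)=0 G4=G0&G3=0&0=0 -> 11100
Step 6: G0=G1&G2=1&1=1 G1=NOT G3=NOT 0=1 G2=NOT G4=NOT 0=1 G3=(0+1>=2)=0 G4=G0&G3=1&0=0 -> 11100

11100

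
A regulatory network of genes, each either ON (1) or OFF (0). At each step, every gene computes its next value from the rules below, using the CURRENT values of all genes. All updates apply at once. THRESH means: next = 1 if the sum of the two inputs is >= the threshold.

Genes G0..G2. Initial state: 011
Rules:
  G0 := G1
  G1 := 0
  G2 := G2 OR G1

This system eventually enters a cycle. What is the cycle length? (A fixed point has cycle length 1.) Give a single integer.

Step 0: 011
Step 1: G0=G1=1 G1=0(const) G2=G2|G1=1|1=1 -> 101
Step 2: G0=G1=0 G1=0(const) G2=G2|G1=1|0=1 -> 001
Step 3: G0=G1=0 G1=0(const) G2=G2|G1=1|0=1 -> 001
State from step 3 equals state from step 2 -> cycle length 1

Answer: 1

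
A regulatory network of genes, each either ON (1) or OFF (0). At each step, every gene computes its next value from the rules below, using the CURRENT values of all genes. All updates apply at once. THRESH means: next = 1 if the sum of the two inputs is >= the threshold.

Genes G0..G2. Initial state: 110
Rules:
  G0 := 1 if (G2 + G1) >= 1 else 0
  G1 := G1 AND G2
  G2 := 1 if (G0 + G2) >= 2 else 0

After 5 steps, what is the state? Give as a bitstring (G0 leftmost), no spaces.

Step 1: G0=(0+1>=1)=1 G1=G1&G2=1&0=0 G2=(1+0>=2)=0 -> 100
Step 2: G0=(0+0>=1)=0 G1=G1&G2=0&0=0 G2=(1+0>=2)=0 -> 000
Step 3: G0=(0+0>=1)=0 G1=G1&G2=0&0=0 G2=(0+0>=2)=0 -> 000
Step 4: G0=(0+0>=1)=0 G1=G1&G2=0&0=0 G2=(0+0>=2)=0 -> 000
Step 5: G0=(0+0>=1)=0 G1=G1&G2=0&0=0 G2=(0+0>=2)=0 -> 000

000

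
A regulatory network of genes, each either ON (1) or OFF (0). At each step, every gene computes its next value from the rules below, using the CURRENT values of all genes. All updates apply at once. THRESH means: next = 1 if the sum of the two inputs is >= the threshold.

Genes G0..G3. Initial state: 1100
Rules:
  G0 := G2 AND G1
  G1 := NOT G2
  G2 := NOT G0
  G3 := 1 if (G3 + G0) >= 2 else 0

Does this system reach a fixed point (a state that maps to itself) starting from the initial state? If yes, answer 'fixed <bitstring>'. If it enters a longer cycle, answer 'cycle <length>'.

Answer: cycle 3

Derivation:
Step 0: 1100
Step 1: G0=G2&G1=0&1=0 G1=NOT G2=NOT 0=1 G2=NOT G0=NOT 1=0 G3=(0+1>=2)=0 -> 0100
Step 2: G0=G2&G1=0&1=0 G1=NOT G2=NOT 0=1 G2=NOT G0=NOT 0=1 G3=(0+0>=2)=0 -> 0110
Step 3: G0=G2&G1=1&1=1 G1=NOT G2=NOT 1=0 G2=NOT G0=NOT 0=1 G3=(0+0>=2)=0 -> 1010
Step 4: G0=G2&G1=1&0=0 G1=NOT G2=NOT 1=0 G2=NOT G0=NOT 1=0 G3=(0+1>=2)=0 -> 0000
Step 5: G0=G2&G1=0&0=0 G1=NOT G2=NOT 0=1 G2=NOT G0=NOT 0=1 G3=(0+0>=2)=0 -> 0110
Cycle of length 3 starting at step 2 -> no fixed point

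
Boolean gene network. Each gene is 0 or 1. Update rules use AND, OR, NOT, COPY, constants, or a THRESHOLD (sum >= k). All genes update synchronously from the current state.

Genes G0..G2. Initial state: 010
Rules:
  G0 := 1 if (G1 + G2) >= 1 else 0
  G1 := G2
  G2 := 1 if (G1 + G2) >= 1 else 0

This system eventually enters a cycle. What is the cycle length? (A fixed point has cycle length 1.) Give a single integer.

Answer: 1

Derivation:
Step 0: 010
Step 1: G0=(1+0>=1)=1 G1=G2=0 G2=(1+0>=1)=1 -> 101
Step 2: G0=(0+1>=1)=1 G1=G2=1 G2=(0+1>=1)=1 -> 111
Step 3: G0=(1+1>=1)=1 G1=G2=1 G2=(1+1>=1)=1 -> 111
State from step 3 equals state from step 2 -> cycle length 1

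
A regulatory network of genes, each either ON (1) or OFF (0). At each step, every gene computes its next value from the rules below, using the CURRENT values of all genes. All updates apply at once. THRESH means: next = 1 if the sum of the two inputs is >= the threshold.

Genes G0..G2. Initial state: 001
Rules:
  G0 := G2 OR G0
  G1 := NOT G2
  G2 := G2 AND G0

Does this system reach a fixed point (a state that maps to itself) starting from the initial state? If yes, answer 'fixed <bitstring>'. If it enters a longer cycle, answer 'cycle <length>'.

Step 0: 001
Step 1: G0=G2|G0=1|0=1 G1=NOT G2=NOT 1=0 G2=G2&G0=1&0=0 -> 100
Step 2: G0=G2|G0=0|1=1 G1=NOT G2=NOT 0=1 G2=G2&G0=0&1=0 -> 110
Step 3: G0=G2|G0=0|1=1 G1=NOT G2=NOT 0=1 G2=G2&G0=0&1=0 -> 110
Fixed point reached at step 2: 110

Answer: fixed 110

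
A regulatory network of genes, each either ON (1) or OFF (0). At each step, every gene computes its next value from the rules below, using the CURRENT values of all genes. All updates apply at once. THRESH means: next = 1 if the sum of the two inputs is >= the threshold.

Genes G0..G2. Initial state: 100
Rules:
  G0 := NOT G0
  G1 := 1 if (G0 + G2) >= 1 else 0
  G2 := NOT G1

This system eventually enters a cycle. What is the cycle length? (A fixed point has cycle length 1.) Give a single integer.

Answer: 4

Derivation:
Step 0: 100
Step 1: G0=NOT G0=NOT 1=0 G1=(1+0>=1)=1 G2=NOT G1=NOT 0=1 -> 011
Step 2: G0=NOT G0=NOT 0=1 G1=(0+1>=1)=1 G2=NOT G1=NOT 1=0 -> 110
Step 3: G0=NOT G0=NOT 1=0 G1=(1+0>=1)=1 G2=NOT G1=NOT 1=0 -> 010
Step 4: G0=NOT G0=NOT 0=1 G1=(0+0>=1)=0 G2=NOT G1=NOT 1=0 -> 100
State from step 4 equals state from step 0 -> cycle length 4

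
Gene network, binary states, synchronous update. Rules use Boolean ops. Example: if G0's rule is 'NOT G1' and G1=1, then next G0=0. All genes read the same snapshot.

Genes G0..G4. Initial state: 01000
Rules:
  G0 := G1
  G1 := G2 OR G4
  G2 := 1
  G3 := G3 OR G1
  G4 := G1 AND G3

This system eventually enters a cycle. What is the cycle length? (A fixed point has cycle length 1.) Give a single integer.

Answer: 1

Derivation:
Step 0: 01000
Step 1: G0=G1=1 G1=G2|G4=0|0=0 G2=1(const) G3=G3|G1=0|1=1 G4=G1&G3=1&0=0 -> 10110
Step 2: G0=G1=0 G1=G2|G4=1|0=1 G2=1(const) G3=G3|G1=1|0=1 G4=G1&G3=0&1=0 -> 01110
Step 3: G0=G1=1 G1=G2|G4=1|0=1 G2=1(const) G3=G3|G1=1|1=1 G4=G1&G3=1&1=1 -> 11111
Step 4: G0=G1=1 G1=G2|G4=1|1=1 G2=1(const) G3=G3|G1=1|1=1 G4=G1&G3=1&1=1 -> 11111
State from step 4 equals state from step 3 -> cycle length 1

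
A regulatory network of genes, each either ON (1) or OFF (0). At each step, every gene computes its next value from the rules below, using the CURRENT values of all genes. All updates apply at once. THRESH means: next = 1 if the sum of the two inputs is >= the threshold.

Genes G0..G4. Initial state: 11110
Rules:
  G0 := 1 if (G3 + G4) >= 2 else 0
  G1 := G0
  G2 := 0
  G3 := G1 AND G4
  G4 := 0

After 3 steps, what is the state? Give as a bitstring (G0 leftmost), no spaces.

Step 1: G0=(1+0>=2)=0 G1=G0=1 G2=0(const) G3=G1&G4=1&0=0 G4=0(const) -> 01000
Step 2: G0=(0+0>=2)=0 G1=G0=0 G2=0(const) G3=G1&G4=1&0=0 G4=0(const) -> 00000
Step 3: G0=(0+0>=2)=0 G1=G0=0 G2=0(const) G3=G1&G4=0&0=0 G4=0(const) -> 00000

00000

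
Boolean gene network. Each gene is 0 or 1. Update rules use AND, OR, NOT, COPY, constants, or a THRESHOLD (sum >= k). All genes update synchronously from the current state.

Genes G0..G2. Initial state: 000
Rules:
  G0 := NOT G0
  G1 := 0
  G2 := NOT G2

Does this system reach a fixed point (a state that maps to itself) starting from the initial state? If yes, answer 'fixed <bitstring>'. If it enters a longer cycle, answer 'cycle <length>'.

Step 0: 000
Step 1: G0=NOT G0=NOT 0=1 G1=0(const) G2=NOT G2=NOT 0=1 -> 101
Step 2: G0=NOT G0=NOT 1=0 G1=0(const) G2=NOT G2=NOT 1=0 -> 000
Cycle of length 2 starting at step 0 -> no fixed point

Answer: cycle 2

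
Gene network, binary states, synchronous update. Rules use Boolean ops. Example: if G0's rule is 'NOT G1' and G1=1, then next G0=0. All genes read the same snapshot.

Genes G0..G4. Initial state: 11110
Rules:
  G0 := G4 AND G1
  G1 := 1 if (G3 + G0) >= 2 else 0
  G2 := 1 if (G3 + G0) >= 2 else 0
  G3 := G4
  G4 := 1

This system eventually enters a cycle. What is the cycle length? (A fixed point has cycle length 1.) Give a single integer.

Step 0: 11110
Step 1: G0=G4&G1=0&1=0 G1=(1+1>=2)=1 G2=(1+1>=2)=1 G3=G4=0 G4=1(const) -> 01101
Step 2: G0=G4&G1=1&1=1 G1=(0+0>=2)=0 G2=(0+0>=2)=0 G3=G4=1 G4=1(const) -> 10011
Step 3: G0=G4&G1=1&0=0 G1=(1+1>=2)=1 G2=(1+1>=2)=1 G3=G4=1 G4=1(const) -> 01111
Step 4: G0=G4&G1=1&1=1 G1=(1+0>=2)=0 G2=(1+0>=2)=0 G3=G4=1 G4=1(const) -> 10011
State from step 4 equals state from step 2 -> cycle length 2

Answer: 2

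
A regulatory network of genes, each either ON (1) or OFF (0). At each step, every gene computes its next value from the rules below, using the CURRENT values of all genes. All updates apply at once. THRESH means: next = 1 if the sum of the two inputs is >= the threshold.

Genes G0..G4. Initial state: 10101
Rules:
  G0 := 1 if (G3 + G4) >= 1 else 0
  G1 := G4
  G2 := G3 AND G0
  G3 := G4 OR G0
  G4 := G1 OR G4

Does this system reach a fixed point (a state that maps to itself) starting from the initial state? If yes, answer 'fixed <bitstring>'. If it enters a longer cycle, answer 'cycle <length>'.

Answer: fixed 11111

Derivation:
Step 0: 10101
Step 1: G0=(0+1>=1)=1 G1=G4=1 G2=G3&G0=0&1=0 G3=G4|G0=1|1=1 G4=G1|G4=0|1=1 -> 11011
Step 2: G0=(1+1>=1)=1 G1=G4=1 G2=G3&G0=1&1=1 G3=G4|G0=1|1=1 G4=G1|G4=1|1=1 -> 11111
Step 3: G0=(1+1>=1)=1 G1=G4=1 G2=G3&G0=1&1=1 G3=G4|G0=1|1=1 G4=G1|G4=1|1=1 -> 11111
Fixed point reached at step 2: 11111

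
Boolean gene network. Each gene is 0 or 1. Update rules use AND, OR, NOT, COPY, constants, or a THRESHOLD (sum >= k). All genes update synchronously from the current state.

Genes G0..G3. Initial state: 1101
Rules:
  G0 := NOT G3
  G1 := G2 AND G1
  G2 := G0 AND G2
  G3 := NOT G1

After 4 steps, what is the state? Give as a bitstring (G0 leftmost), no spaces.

Step 1: G0=NOT G3=NOT 1=0 G1=G2&G1=0&1=0 G2=G0&G2=1&0=0 G3=NOT G1=NOT 1=0 -> 0000
Step 2: G0=NOT G3=NOT 0=1 G1=G2&G1=0&0=0 G2=G0&G2=0&0=0 G3=NOT G1=NOT 0=1 -> 1001
Step 3: G0=NOT G3=NOT 1=0 G1=G2&G1=0&0=0 G2=G0&G2=1&0=0 G3=NOT G1=NOT 0=1 -> 0001
Step 4: G0=NOT G3=NOT 1=0 G1=G2&G1=0&0=0 G2=G0&G2=0&0=0 G3=NOT G1=NOT 0=1 -> 0001

0001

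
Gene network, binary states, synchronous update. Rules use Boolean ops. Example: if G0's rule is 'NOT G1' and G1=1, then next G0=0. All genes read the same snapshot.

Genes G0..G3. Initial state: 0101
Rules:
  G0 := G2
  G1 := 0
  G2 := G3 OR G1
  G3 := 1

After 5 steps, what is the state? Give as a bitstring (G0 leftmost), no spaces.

Step 1: G0=G2=0 G1=0(const) G2=G3|G1=1|1=1 G3=1(const) -> 0011
Step 2: G0=G2=1 G1=0(const) G2=G3|G1=1|0=1 G3=1(const) -> 1011
Step 3: G0=G2=1 G1=0(const) G2=G3|G1=1|0=1 G3=1(const) -> 1011
Step 4: G0=G2=1 G1=0(const) G2=G3|G1=1|0=1 G3=1(const) -> 1011
Step 5: G0=G2=1 G1=0(const) G2=G3|G1=1|0=1 G3=1(const) -> 1011

1011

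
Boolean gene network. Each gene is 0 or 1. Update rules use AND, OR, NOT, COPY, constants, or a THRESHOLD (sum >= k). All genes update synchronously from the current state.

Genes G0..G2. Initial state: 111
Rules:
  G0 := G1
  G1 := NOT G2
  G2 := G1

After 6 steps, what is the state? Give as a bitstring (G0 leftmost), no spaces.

Step 1: G0=G1=1 G1=NOT G2=NOT 1=0 G2=G1=1 -> 101
Step 2: G0=G1=0 G1=NOT G2=NOT 1=0 G2=G1=0 -> 000
Step 3: G0=G1=0 G1=NOT G2=NOT 0=1 G2=G1=0 -> 010
Step 4: G0=G1=1 G1=NOT G2=NOT 0=1 G2=G1=1 -> 111
Step 5: G0=G1=1 G1=NOT G2=NOT 1=0 G2=G1=1 -> 101
Step 6: G0=G1=0 G1=NOT G2=NOT 1=0 G2=G1=0 -> 000

000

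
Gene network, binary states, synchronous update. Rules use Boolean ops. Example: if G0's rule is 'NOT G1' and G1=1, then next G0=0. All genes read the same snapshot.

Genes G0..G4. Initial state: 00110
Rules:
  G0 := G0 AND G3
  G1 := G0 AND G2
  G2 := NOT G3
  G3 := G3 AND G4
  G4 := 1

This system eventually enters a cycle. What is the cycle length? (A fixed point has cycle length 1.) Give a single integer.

Step 0: 00110
Step 1: G0=G0&G3=0&1=0 G1=G0&G2=0&1=0 G2=NOT G3=NOT 1=0 G3=G3&G4=1&0=0 G4=1(const) -> 00001
Step 2: G0=G0&G3=0&0=0 G1=G0&G2=0&0=0 G2=NOT G3=NOT 0=1 G3=G3&G4=0&1=0 G4=1(const) -> 00101
Step 3: G0=G0&G3=0&0=0 G1=G0&G2=0&1=0 G2=NOT G3=NOT 0=1 G3=G3&G4=0&1=0 G4=1(const) -> 00101
State from step 3 equals state from step 2 -> cycle length 1

Answer: 1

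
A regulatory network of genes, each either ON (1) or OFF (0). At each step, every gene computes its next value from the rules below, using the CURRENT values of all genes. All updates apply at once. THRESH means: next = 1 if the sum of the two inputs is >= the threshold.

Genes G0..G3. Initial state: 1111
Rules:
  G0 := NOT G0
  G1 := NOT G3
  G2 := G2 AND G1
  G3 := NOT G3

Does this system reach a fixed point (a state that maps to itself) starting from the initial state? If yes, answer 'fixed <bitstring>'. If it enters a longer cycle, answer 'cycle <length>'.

Answer: cycle 2

Derivation:
Step 0: 1111
Step 1: G0=NOT G0=NOT 1=0 G1=NOT G3=NOT 1=0 G2=G2&G1=1&1=1 G3=NOT G3=NOT 1=0 -> 0010
Step 2: G0=NOT G0=NOT 0=1 G1=NOT G3=NOT 0=1 G2=G2&G1=1&0=0 G3=NOT G3=NOT 0=1 -> 1101
Step 3: G0=NOT G0=NOT 1=0 G1=NOT G3=NOT 1=0 G2=G2&G1=0&1=0 G3=NOT G3=NOT 1=0 -> 0000
Step 4: G0=NOT G0=NOT 0=1 G1=NOT G3=NOT 0=1 G2=G2&G1=0&0=0 G3=NOT G3=NOT 0=1 -> 1101
Cycle of length 2 starting at step 2 -> no fixed point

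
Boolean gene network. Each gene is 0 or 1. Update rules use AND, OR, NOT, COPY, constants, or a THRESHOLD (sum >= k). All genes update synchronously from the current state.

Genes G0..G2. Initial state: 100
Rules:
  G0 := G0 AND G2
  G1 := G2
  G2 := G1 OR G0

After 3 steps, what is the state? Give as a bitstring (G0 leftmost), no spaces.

Step 1: G0=G0&G2=1&0=0 G1=G2=0 G2=G1|G0=0|1=1 -> 001
Step 2: G0=G0&G2=0&1=0 G1=G2=1 G2=G1|G0=0|0=0 -> 010
Step 3: G0=G0&G2=0&0=0 G1=G2=0 G2=G1|G0=1|0=1 -> 001

001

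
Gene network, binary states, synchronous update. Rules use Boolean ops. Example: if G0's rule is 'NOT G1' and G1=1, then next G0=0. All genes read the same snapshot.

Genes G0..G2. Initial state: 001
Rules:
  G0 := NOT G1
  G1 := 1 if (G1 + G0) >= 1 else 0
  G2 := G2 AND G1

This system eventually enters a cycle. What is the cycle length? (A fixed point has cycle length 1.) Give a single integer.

Step 0: 001
Step 1: G0=NOT G1=NOT 0=1 G1=(0+0>=1)=0 G2=G2&G1=1&0=0 -> 100
Step 2: G0=NOT G1=NOT 0=1 G1=(0+1>=1)=1 G2=G2&G1=0&0=0 -> 110
Step 3: G0=NOT G1=NOT 1=0 G1=(1+1>=1)=1 G2=G2&G1=0&1=0 -> 010
Step 4: G0=NOT G1=NOT 1=0 G1=(1+0>=1)=1 G2=G2&G1=0&1=0 -> 010
State from step 4 equals state from step 3 -> cycle length 1

Answer: 1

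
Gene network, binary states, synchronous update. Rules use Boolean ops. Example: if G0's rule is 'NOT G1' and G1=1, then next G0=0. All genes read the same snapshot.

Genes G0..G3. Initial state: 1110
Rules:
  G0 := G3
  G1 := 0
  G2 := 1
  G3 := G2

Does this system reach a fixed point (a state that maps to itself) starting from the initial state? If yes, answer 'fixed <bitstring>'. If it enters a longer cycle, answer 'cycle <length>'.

Step 0: 1110
Step 1: G0=G3=0 G1=0(const) G2=1(const) G3=G2=1 -> 0011
Step 2: G0=G3=1 G1=0(const) G2=1(const) G3=G2=1 -> 1011
Step 3: G0=G3=1 G1=0(const) G2=1(const) G3=G2=1 -> 1011
Fixed point reached at step 2: 1011

Answer: fixed 1011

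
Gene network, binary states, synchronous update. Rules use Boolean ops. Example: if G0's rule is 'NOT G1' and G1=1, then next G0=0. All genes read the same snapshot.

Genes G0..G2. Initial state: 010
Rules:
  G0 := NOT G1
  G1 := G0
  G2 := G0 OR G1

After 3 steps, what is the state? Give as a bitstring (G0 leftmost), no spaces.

Step 1: G0=NOT G1=NOT 1=0 G1=G0=0 G2=G0|G1=0|1=1 -> 001
Step 2: G0=NOT G1=NOT 0=1 G1=G0=0 G2=G0|G1=0|0=0 -> 100
Step 3: G0=NOT G1=NOT 0=1 G1=G0=1 G2=G0|G1=1|0=1 -> 111

111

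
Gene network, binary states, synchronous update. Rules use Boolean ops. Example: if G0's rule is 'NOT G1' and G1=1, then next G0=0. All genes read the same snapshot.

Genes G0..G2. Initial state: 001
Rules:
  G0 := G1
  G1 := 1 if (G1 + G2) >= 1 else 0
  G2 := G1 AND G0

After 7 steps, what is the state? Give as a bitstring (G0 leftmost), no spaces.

Step 1: G0=G1=0 G1=(0+1>=1)=1 G2=G1&G0=0&0=0 -> 010
Step 2: G0=G1=1 G1=(1+0>=1)=1 G2=G1&G0=1&0=0 -> 110
Step 3: G0=G1=1 G1=(1+0>=1)=1 G2=G1&G0=1&1=1 -> 111
Step 4: G0=G1=1 G1=(1+1>=1)=1 G2=G1&G0=1&1=1 -> 111
Step 5: G0=G1=1 G1=(1+1>=1)=1 G2=G1&G0=1&1=1 -> 111
Step 6: G0=G1=1 G1=(1+1>=1)=1 G2=G1&G0=1&1=1 -> 111
Step 7: G0=G1=1 G1=(1+1>=1)=1 G2=G1&G0=1&1=1 -> 111

111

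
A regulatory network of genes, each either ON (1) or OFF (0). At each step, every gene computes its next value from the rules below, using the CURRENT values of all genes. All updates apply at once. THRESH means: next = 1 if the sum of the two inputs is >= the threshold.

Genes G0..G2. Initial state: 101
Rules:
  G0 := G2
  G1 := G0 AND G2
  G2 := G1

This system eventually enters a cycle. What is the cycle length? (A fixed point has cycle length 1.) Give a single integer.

Answer: 1

Derivation:
Step 0: 101
Step 1: G0=G2=1 G1=G0&G2=1&1=1 G2=G1=0 -> 110
Step 2: G0=G2=0 G1=G0&G2=1&0=0 G2=G1=1 -> 001
Step 3: G0=G2=1 G1=G0&G2=0&1=0 G2=G1=0 -> 100
Step 4: G0=G2=0 G1=G0&G2=1&0=0 G2=G1=0 -> 000
Step 5: G0=G2=0 G1=G0&G2=0&0=0 G2=G1=0 -> 000
State from step 5 equals state from step 4 -> cycle length 1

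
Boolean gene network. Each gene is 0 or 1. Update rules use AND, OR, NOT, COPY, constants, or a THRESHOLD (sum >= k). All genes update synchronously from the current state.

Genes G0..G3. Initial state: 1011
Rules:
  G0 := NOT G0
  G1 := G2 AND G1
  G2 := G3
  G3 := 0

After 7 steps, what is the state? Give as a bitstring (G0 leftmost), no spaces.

Step 1: G0=NOT G0=NOT 1=0 G1=G2&G1=1&0=0 G2=G3=1 G3=0(const) -> 0010
Step 2: G0=NOT G0=NOT 0=1 G1=G2&G1=1&0=0 G2=G3=0 G3=0(const) -> 1000
Step 3: G0=NOT G0=NOT 1=0 G1=G2&G1=0&0=0 G2=G3=0 G3=0(const) -> 0000
Step 4: G0=NOT G0=NOT 0=1 G1=G2&G1=0&0=0 G2=G3=0 G3=0(const) -> 1000
Step 5: G0=NOT G0=NOT 1=0 G1=G2&G1=0&0=0 G2=G3=0 G3=0(const) -> 0000
Step 6: G0=NOT G0=NOT 0=1 G1=G2&G1=0&0=0 G2=G3=0 G3=0(const) -> 1000
Step 7: G0=NOT G0=NOT 1=0 G1=G2&G1=0&0=0 G2=G3=0 G3=0(const) -> 0000

0000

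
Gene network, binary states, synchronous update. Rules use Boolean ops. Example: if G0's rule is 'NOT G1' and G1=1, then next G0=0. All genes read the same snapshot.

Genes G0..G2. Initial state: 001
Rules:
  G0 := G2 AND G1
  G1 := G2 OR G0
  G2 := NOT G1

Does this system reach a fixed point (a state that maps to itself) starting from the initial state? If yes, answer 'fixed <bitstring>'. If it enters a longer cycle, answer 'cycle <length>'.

Step 0: 001
Step 1: G0=G2&G1=1&0=0 G1=G2|G0=1|0=1 G2=NOT G1=NOT 0=1 -> 011
Step 2: G0=G2&G1=1&1=1 G1=G2|G0=1|0=1 G2=NOT G1=NOT 1=0 -> 110
Step 3: G0=G2&G1=0&1=0 G1=G2|G0=0|1=1 G2=NOT G1=NOT 1=0 -> 010
Step 4: G0=G2&G1=0&1=0 G1=G2|G0=0|0=0 G2=NOT G1=NOT 1=0 -> 000
Step 5: G0=G2&G1=0&0=0 G1=G2|G0=0|0=0 G2=NOT G1=NOT 0=1 -> 001
Cycle of length 5 starting at step 0 -> no fixed point

Answer: cycle 5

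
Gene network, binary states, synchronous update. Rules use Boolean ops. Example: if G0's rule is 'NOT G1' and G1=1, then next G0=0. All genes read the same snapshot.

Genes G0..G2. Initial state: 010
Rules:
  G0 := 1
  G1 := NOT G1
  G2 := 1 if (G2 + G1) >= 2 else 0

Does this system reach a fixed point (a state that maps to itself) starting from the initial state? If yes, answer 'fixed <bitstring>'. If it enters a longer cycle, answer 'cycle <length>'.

Step 0: 010
Step 1: G0=1(const) G1=NOT G1=NOT 1=0 G2=(0+1>=2)=0 -> 100
Step 2: G0=1(const) G1=NOT G1=NOT 0=1 G2=(0+0>=2)=0 -> 110
Step 3: G0=1(const) G1=NOT G1=NOT 1=0 G2=(0+1>=2)=0 -> 100
Cycle of length 2 starting at step 1 -> no fixed point

Answer: cycle 2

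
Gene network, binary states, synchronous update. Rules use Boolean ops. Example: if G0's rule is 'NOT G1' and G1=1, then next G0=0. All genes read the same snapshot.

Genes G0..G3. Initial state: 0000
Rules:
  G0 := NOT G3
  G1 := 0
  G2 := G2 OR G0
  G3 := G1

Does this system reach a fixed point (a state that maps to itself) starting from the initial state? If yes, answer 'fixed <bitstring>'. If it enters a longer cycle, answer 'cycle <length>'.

Answer: fixed 1010

Derivation:
Step 0: 0000
Step 1: G0=NOT G3=NOT 0=1 G1=0(const) G2=G2|G0=0|0=0 G3=G1=0 -> 1000
Step 2: G0=NOT G3=NOT 0=1 G1=0(const) G2=G2|G0=0|1=1 G3=G1=0 -> 1010
Step 3: G0=NOT G3=NOT 0=1 G1=0(const) G2=G2|G0=1|1=1 G3=G1=0 -> 1010
Fixed point reached at step 2: 1010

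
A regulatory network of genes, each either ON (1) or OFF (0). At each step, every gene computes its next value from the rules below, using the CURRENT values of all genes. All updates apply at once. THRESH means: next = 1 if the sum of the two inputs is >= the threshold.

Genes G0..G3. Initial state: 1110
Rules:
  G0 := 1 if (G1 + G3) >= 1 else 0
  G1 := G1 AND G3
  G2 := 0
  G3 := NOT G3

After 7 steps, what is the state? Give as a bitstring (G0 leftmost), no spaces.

Step 1: G0=(1+0>=1)=1 G1=G1&G3=1&0=0 G2=0(const) G3=NOT G3=NOT 0=1 -> 1001
Step 2: G0=(0+1>=1)=1 G1=G1&G3=0&1=0 G2=0(const) G3=NOT G3=NOT 1=0 -> 1000
Step 3: G0=(0+0>=1)=0 G1=G1&G3=0&0=0 G2=0(const) G3=NOT G3=NOT 0=1 -> 0001
Step 4: G0=(0+1>=1)=1 G1=G1&G3=0&1=0 G2=0(const) G3=NOT G3=NOT 1=0 -> 1000
Step 5: G0=(0+0>=1)=0 G1=G1&G3=0&0=0 G2=0(const) G3=NOT G3=NOT 0=1 -> 0001
Step 6: G0=(0+1>=1)=1 G1=G1&G3=0&1=0 G2=0(const) G3=NOT G3=NOT 1=0 -> 1000
Step 7: G0=(0+0>=1)=0 G1=G1&G3=0&0=0 G2=0(const) G3=NOT G3=NOT 0=1 -> 0001

0001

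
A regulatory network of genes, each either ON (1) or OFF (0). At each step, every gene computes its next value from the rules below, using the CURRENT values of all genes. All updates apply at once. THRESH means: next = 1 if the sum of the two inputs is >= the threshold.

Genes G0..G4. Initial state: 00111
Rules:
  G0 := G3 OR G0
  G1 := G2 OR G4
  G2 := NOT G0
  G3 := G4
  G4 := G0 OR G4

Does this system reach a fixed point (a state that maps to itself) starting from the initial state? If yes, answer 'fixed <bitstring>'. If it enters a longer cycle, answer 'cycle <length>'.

Step 0: 00111
Step 1: G0=G3|G0=1|0=1 G1=G2|G4=1|1=1 G2=NOT G0=NOT 0=1 G3=G4=1 G4=G0|G4=0|1=1 -> 11111
Step 2: G0=G3|G0=1|1=1 G1=G2|G4=1|1=1 G2=NOT G0=NOT 1=0 G3=G4=1 G4=G0|G4=1|1=1 -> 11011
Step 3: G0=G3|G0=1|1=1 G1=G2|G4=0|1=1 G2=NOT G0=NOT 1=0 G3=G4=1 G4=G0|G4=1|1=1 -> 11011
Fixed point reached at step 2: 11011

Answer: fixed 11011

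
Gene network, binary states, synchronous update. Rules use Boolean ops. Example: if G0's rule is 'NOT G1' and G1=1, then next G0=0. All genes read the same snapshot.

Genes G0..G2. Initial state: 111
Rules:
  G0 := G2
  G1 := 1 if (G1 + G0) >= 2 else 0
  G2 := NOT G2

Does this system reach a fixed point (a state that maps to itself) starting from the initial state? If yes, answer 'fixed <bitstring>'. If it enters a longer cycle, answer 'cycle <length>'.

Step 0: 111
Step 1: G0=G2=1 G1=(1+1>=2)=1 G2=NOT G2=NOT 1=0 -> 110
Step 2: G0=G2=0 G1=(1+1>=2)=1 G2=NOT G2=NOT 0=1 -> 011
Step 3: G0=G2=1 G1=(1+0>=2)=0 G2=NOT G2=NOT 1=0 -> 100
Step 4: G0=G2=0 G1=(0+1>=2)=0 G2=NOT G2=NOT 0=1 -> 001
Step 5: G0=G2=1 G1=(0+0>=2)=0 G2=NOT G2=NOT 1=0 -> 100
Cycle of length 2 starting at step 3 -> no fixed point

Answer: cycle 2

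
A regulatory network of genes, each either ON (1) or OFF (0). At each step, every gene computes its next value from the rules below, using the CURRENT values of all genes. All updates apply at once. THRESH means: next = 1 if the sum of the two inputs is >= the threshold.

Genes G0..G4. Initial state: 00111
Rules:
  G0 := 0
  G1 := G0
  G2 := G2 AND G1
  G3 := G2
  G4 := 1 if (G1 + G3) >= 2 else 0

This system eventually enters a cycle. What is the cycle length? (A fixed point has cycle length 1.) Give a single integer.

Step 0: 00111
Step 1: G0=0(const) G1=G0=0 G2=G2&G1=1&0=0 G3=G2=1 G4=(0+1>=2)=0 -> 00010
Step 2: G0=0(const) G1=G0=0 G2=G2&G1=0&0=0 G3=G2=0 G4=(0+1>=2)=0 -> 00000
Step 3: G0=0(const) G1=G0=0 G2=G2&G1=0&0=0 G3=G2=0 G4=(0+0>=2)=0 -> 00000
State from step 3 equals state from step 2 -> cycle length 1

Answer: 1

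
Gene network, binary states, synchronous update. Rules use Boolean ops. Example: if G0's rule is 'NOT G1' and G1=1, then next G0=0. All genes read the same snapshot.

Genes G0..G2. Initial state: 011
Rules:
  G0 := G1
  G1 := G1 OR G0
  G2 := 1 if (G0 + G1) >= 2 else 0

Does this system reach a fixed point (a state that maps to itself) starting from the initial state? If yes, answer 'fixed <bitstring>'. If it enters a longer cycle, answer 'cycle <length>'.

Answer: fixed 111

Derivation:
Step 0: 011
Step 1: G0=G1=1 G1=G1|G0=1|0=1 G2=(0+1>=2)=0 -> 110
Step 2: G0=G1=1 G1=G1|G0=1|1=1 G2=(1+1>=2)=1 -> 111
Step 3: G0=G1=1 G1=G1|G0=1|1=1 G2=(1+1>=2)=1 -> 111
Fixed point reached at step 2: 111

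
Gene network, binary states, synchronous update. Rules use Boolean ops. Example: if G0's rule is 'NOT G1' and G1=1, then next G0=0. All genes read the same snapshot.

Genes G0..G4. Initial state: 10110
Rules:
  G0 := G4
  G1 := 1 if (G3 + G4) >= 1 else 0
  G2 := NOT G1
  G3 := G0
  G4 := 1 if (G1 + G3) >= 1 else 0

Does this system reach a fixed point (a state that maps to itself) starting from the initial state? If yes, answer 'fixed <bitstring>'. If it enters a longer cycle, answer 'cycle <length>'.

Step 0: 10110
Step 1: G0=G4=0 G1=(1+0>=1)=1 G2=NOT G1=NOT 0=1 G3=G0=1 G4=(0+1>=1)=1 -> 01111
Step 2: G0=G4=1 G1=(1+1>=1)=1 G2=NOT G1=NOT 1=0 G3=G0=0 G4=(1+1>=1)=1 -> 11001
Step 3: G0=G4=1 G1=(0+1>=1)=1 G2=NOT G1=NOT 1=0 G3=G0=1 G4=(1+0>=1)=1 -> 11011
Step 4: G0=G4=1 G1=(1+1>=1)=1 G2=NOT G1=NOT 1=0 G3=G0=1 G4=(1+1>=1)=1 -> 11011
Fixed point reached at step 3: 11011

Answer: fixed 11011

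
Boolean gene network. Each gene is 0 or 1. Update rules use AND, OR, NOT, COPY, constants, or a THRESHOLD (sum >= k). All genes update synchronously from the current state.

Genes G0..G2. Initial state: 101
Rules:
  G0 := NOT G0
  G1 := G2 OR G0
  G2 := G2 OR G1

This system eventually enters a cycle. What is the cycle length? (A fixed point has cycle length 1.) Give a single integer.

Answer: 2

Derivation:
Step 0: 101
Step 1: G0=NOT G0=NOT 1=0 G1=G2|G0=1|1=1 G2=G2|G1=1|0=1 -> 011
Step 2: G0=NOT G0=NOT 0=1 G1=G2|G0=1|0=1 G2=G2|G1=1|1=1 -> 111
Step 3: G0=NOT G0=NOT 1=0 G1=G2|G0=1|1=1 G2=G2|G1=1|1=1 -> 011
State from step 3 equals state from step 1 -> cycle length 2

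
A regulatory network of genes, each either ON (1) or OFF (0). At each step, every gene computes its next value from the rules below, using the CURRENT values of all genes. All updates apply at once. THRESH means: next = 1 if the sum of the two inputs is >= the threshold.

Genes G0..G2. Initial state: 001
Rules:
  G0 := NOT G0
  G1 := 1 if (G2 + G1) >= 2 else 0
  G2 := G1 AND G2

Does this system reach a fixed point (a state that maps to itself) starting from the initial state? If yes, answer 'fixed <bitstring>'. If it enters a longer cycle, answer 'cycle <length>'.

Answer: cycle 2

Derivation:
Step 0: 001
Step 1: G0=NOT G0=NOT 0=1 G1=(1+0>=2)=0 G2=G1&G2=0&1=0 -> 100
Step 2: G0=NOT G0=NOT 1=0 G1=(0+0>=2)=0 G2=G1&G2=0&0=0 -> 000
Step 3: G0=NOT G0=NOT 0=1 G1=(0+0>=2)=0 G2=G1&G2=0&0=0 -> 100
Cycle of length 2 starting at step 1 -> no fixed point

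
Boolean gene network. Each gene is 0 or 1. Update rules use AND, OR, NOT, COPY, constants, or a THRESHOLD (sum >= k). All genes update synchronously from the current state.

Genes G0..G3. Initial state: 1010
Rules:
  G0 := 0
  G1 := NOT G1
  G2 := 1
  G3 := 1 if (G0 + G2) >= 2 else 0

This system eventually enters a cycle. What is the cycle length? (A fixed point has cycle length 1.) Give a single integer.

Answer: 2

Derivation:
Step 0: 1010
Step 1: G0=0(const) G1=NOT G1=NOT 0=1 G2=1(const) G3=(1+1>=2)=1 -> 0111
Step 2: G0=0(const) G1=NOT G1=NOT 1=0 G2=1(const) G3=(0+1>=2)=0 -> 0010
Step 3: G0=0(const) G1=NOT G1=NOT 0=1 G2=1(const) G3=(0+1>=2)=0 -> 0110
Step 4: G0=0(const) G1=NOT G1=NOT 1=0 G2=1(const) G3=(0+1>=2)=0 -> 0010
State from step 4 equals state from step 2 -> cycle length 2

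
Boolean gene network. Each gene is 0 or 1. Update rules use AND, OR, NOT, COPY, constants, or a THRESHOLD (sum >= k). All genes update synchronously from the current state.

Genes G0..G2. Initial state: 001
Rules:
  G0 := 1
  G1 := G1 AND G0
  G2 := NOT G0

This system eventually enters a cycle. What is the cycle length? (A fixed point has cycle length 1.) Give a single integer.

Answer: 1

Derivation:
Step 0: 001
Step 1: G0=1(const) G1=G1&G0=0&0=0 G2=NOT G0=NOT 0=1 -> 101
Step 2: G0=1(const) G1=G1&G0=0&1=0 G2=NOT G0=NOT 1=0 -> 100
Step 3: G0=1(const) G1=G1&G0=0&1=0 G2=NOT G0=NOT 1=0 -> 100
State from step 3 equals state from step 2 -> cycle length 1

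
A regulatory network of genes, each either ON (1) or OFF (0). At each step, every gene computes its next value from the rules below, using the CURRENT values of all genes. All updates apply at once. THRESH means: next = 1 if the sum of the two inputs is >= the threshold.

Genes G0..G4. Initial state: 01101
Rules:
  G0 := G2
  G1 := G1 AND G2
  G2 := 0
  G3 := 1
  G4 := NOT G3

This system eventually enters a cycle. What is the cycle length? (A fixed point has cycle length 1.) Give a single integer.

Answer: 1

Derivation:
Step 0: 01101
Step 1: G0=G2=1 G1=G1&G2=1&1=1 G2=0(const) G3=1(const) G4=NOT G3=NOT 0=1 -> 11011
Step 2: G0=G2=0 G1=G1&G2=1&0=0 G2=0(const) G3=1(const) G4=NOT G3=NOT 1=0 -> 00010
Step 3: G0=G2=0 G1=G1&G2=0&0=0 G2=0(const) G3=1(const) G4=NOT G3=NOT 1=0 -> 00010
State from step 3 equals state from step 2 -> cycle length 1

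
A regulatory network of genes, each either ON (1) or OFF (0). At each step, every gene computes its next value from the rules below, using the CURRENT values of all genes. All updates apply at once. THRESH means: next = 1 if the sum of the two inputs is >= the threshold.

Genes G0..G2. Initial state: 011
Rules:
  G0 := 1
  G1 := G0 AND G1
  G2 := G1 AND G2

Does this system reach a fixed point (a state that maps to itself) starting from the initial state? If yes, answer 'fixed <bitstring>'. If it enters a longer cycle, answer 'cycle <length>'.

Step 0: 011
Step 1: G0=1(const) G1=G0&G1=0&1=0 G2=G1&G2=1&1=1 -> 101
Step 2: G0=1(const) G1=G0&G1=1&0=0 G2=G1&G2=0&1=0 -> 100
Step 3: G0=1(const) G1=G0&G1=1&0=0 G2=G1&G2=0&0=0 -> 100
Fixed point reached at step 2: 100

Answer: fixed 100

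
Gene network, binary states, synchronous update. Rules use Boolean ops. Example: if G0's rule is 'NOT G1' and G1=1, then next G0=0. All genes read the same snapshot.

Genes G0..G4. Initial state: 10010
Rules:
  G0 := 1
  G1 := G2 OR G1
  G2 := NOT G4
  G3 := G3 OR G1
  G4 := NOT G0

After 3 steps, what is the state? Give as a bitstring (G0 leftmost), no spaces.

Step 1: G0=1(const) G1=G2|G1=0|0=0 G2=NOT G4=NOT 0=1 G3=G3|G1=1|0=1 G4=NOT G0=NOT 1=0 -> 10110
Step 2: G0=1(const) G1=G2|G1=1|0=1 G2=NOT G4=NOT 0=1 G3=G3|G1=1|0=1 G4=NOT G0=NOT 1=0 -> 11110
Step 3: G0=1(const) G1=G2|G1=1|1=1 G2=NOT G4=NOT 0=1 G3=G3|G1=1|1=1 G4=NOT G0=NOT 1=0 -> 11110

11110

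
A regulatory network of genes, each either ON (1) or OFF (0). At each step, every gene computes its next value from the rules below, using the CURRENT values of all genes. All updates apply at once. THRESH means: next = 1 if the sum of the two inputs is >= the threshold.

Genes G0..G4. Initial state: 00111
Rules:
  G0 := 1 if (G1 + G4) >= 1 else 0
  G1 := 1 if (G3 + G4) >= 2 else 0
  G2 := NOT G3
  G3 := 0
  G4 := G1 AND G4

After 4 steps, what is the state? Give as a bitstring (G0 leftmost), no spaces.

Step 1: G0=(0+1>=1)=1 G1=(1+1>=2)=1 G2=NOT G3=NOT 1=0 G3=0(const) G4=G1&G4=0&1=0 -> 11000
Step 2: G0=(1+0>=1)=1 G1=(0+0>=2)=0 G2=NOT G3=NOT 0=1 G3=0(const) G4=G1&G4=1&0=0 -> 10100
Step 3: G0=(0+0>=1)=0 G1=(0+0>=2)=0 G2=NOT G3=NOT 0=1 G3=0(const) G4=G1&G4=0&0=0 -> 00100
Step 4: G0=(0+0>=1)=0 G1=(0+0>=2)=0 G2=NOT G3=NOT 0=1 G3=0(const) G4=G1&G4=0&0=0 -> 00100

00100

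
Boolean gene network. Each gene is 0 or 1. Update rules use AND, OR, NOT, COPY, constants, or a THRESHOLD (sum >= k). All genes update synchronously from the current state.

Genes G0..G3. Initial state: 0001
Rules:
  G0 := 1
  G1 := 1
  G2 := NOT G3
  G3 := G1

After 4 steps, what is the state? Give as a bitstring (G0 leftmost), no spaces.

Step 1: G0=1(const) G1=1(const) G2=NOT G3=NOT 1=0 G3=G1=0 -> 1100
Step 2: G0=1(const) G1=1(const) G2=NOT G3=NOT 0=1 G3=G1=1 -> 1111
Step 3: G0=1(const) G1=1(const) G2=NOT G3=NOT 1=0 G3=G1=1 -> 1101
Step 4: G0=1(const) G1=1(const) G2=NOT G3=NOT 1=0 G3=G1=1 -> 1101

1101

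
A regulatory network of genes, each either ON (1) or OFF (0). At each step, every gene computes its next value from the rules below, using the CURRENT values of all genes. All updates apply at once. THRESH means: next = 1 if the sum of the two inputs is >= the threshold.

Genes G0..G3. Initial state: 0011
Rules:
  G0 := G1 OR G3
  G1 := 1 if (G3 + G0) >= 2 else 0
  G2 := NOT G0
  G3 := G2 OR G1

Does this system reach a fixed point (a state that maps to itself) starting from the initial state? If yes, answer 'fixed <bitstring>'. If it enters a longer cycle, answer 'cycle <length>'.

Answer: fixed 1101

Derivation:
Step 0: 0011
Step 1: G0=G1|G3=0|1=1 G1=(1+0>=2)=0 G2=NOT G0=NOT 0=1 G3=G2|G1=1|0=1 -> 1011
Step 2: G0=G1|G3=0|1=1 G1=(1+1>=2)=1 G2=NOT G0=NOT 1=0 G3=G2|G1=1|0=1 -> 1101
Step 3: G0=G1|G3=1|1=1 G1=(1+1>=2)=1 G2=NOT G0=NOT 1=0 G3=G2|G1=0|1=1 -> 1101
Fixed point reached at step 2: 1101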